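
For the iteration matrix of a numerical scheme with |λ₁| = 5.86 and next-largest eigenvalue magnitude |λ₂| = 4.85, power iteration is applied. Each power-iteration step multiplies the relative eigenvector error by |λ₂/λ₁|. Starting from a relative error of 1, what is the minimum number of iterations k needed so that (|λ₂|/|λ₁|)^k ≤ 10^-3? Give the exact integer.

37

|λ₂/λ₁| = 4.85/5.86 = 0.82765
Need k ≥ ln(10^-3) / ln(0.82765) = -6.9078 / -0.1892 ≈ 36.516
Smallest integer k satisfying the bound: 37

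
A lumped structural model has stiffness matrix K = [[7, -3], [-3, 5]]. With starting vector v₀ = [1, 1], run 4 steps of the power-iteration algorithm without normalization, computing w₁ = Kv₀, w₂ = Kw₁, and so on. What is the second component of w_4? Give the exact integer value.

w1 = Kv₀ = (7·1 + (-3)·1; (-3)·1 + 5·1) = (4, 2)
w2 = Kw1 = (7·4 + (-3)·2; (-3)·4 + 5·2) = (22, -2)
w3 = Kw2 = (160, -76)
w4 = Kw3 = (1348, -860)
The requested component of w4 is -860.

-860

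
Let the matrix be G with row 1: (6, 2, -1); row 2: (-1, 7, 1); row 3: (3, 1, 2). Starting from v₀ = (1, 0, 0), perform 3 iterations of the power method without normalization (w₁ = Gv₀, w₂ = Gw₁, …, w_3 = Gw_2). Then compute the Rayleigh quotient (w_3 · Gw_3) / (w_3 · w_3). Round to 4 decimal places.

w1 = Gv₀ = (6, -1, 3)
w2 = Gw1 = (31, -10, 23)
w3 = Gw2 = (143, -78, 129)
Gw3 = (573, -560, 609)
w3·Gw3 = 143·573 + (-78)·(-560) + 129·609 = 204180; w3·w3 = 143·143 + (-78)·(-78) + 129·129 = 43174
λ ≈ 204180/43174 = 4.7292

λ ≈ 4.7292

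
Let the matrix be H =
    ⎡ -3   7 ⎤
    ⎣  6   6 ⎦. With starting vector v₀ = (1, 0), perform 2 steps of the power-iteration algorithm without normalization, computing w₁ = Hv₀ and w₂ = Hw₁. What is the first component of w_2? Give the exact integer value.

w1 = Hv₀ = (-3, 6)
w2 = Hw1 = (51, 18)
The requested component of w2 is 51.

51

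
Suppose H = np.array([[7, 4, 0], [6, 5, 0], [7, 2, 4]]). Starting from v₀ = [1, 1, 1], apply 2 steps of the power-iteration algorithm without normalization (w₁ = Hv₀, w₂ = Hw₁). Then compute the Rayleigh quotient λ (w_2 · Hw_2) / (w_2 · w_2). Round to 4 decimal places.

λ ≈ 11.0928

w1 = Hv₀ = (11, 11, 13)
w2 = Hw1 = (121, 121, 151)
Hw2 = (1331, 1331, 1693)
w2·Hw2 = 121·1331 + 121·1331 + 151·1693 = 577745; w2·w2 = 121·121 + 121·121 + 151·151 = 52083
λ ≈ 577745/52083 = 11.0928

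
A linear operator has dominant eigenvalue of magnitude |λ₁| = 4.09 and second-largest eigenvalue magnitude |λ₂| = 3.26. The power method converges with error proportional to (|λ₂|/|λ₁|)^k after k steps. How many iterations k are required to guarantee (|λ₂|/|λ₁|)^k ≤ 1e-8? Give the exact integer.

82

|λ₂/λ₁| = 3.26/4.09 = 0.79707
Need k ≥ ln(1e-8) / ln(0.79707) = -18.4207 / -0.2268 ≈ 81.214
Smallest integer k satisfying the bound: 82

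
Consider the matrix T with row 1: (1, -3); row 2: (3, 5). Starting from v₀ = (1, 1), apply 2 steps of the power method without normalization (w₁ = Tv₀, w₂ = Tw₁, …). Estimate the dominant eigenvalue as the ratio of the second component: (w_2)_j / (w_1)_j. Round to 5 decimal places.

w1 = Tv₀ = (-2, 8)
w2 = Tw1 = (-26, 34)
Ratio at component: 34 / 8 = 4.25000

λ ≈ 4.25000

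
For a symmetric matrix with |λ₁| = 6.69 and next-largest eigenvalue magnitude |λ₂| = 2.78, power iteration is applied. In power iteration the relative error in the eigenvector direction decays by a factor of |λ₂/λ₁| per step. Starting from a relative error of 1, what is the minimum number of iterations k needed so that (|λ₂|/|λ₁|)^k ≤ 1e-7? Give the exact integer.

19

|λ₂/λ₁| = 2.78/6.69 = 0.41555
Need k ≥ ln(1e-7) / ln(0.41555) = -16.1181 / -0.8782 ≈ 18.354
Smallest integer k satisfying the bound: 19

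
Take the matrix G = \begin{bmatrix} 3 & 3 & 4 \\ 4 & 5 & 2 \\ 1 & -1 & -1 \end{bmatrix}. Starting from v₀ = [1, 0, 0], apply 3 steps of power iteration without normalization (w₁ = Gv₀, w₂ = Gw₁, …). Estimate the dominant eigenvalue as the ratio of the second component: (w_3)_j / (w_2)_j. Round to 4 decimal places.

w1 = Gv₀ = (3, 4, 1)
w2 = Gw1 = (25, 34, -2)
w3 = Gw2 = (169, 266, -7)
Ratio at component: 266 / 34 = 7.8235

λ ≈ 7.8235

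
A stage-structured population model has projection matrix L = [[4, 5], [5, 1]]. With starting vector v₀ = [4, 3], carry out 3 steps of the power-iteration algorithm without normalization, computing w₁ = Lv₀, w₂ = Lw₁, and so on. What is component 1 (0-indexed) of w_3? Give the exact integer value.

w1 = Lv₀ = (4·4 + 5·3; 5·4 + 1·3) = (31, 23)
w2 = Lw1 = (4·31 + 5·23; 5·31 + 1·23) = (239, 178)
w3 = Lw2 = (1846, 1373)
The requested component of w3 is 1373.

1373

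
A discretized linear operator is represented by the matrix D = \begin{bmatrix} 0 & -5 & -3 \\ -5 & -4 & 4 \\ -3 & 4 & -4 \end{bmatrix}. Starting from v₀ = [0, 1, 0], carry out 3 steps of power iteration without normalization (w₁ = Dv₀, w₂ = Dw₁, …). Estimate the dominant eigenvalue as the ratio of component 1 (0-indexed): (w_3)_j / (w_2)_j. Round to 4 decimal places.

w1 = Dv₀ = (-5, -4, 4)
w2 = Dw1 = (8, 57, -17)
w3 = Dw2 = (-234, -336, 272)
Ratio at component: -336 / 57 = -5.8947

-5.8947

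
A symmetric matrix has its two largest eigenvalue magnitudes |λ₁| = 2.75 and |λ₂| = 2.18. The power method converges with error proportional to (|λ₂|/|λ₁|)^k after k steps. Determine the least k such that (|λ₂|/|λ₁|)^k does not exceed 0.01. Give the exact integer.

|λ₂/λ₁| = 2.18/2.75 = 0.79273
Need k ≥ ln(0.01) / ln(0.79273) = -4.6052 / -0.2323 ≈ 19.826
Smallest integer k satisfying the bound: 20

20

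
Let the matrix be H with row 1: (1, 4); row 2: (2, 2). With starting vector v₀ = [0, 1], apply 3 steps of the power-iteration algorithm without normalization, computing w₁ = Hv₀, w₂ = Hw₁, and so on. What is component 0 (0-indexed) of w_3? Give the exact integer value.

w1 = Hv₀ = (4, 2)
w2 = Hw1 = (12, 12)
w3 = Hw2 = (60, 48)
The requested component of w3 is 60.

60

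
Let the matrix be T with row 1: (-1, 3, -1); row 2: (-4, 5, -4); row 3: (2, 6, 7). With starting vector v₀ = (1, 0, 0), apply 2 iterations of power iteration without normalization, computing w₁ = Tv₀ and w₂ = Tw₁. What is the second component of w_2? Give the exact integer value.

w1 = Tv₀ = ((-1)·1 + 3·0 + (-1)·0; (-4)·1 + 5·0 + (-4)·0; 2·1 + 6·0 + 7·0) = (-1, -4, 2)
w2 = Tw1 = ((-1)·(-1) + 3·(-4) + (-1)·2; (-4)·(-1) + 5·(-4) + (-4)·2; 2·(-1) + 6·(-4) + 7·2) = (-13, -24, -12)
The requested component of w2 is -24.

-24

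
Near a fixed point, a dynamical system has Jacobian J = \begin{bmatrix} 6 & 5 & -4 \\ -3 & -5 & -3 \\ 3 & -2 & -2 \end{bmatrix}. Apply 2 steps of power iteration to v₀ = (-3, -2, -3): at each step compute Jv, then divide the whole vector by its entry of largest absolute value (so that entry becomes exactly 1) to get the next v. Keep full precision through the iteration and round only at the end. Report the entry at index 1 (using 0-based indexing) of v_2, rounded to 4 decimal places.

0.8962

Jv0 = (-16.00000, 28.00000, 1.00000); divide by 28.00000 → v1 = (-0.57143, 1.00000, 0.03571)
Jv1 = (1.42857, -3.39286, -3.78571); divide by -3.78571 → v2 = (-0.37736, 0.89623, 1.00000)
Requested entry of v2: -95/-106 = 0.8962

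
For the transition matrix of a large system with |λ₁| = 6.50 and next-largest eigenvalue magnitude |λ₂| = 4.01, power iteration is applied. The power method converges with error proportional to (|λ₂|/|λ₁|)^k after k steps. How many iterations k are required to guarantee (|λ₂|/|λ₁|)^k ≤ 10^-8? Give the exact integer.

39

|λ₂/λ₁| = 4.01/6.50 = 0.61692
Need k ≥ ln(10^-8) / ln(0.61692) = -18.4207 / -0.4830 ≈ 38.137
Smallest integer k satisfying the bound: 39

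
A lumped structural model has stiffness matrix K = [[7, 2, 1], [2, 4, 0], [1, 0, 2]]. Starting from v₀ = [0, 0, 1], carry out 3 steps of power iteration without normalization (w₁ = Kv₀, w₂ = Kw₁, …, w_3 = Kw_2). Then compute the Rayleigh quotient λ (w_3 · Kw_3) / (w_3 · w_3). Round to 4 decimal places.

w1 = Kv₀ = (7·0 + 2·0 + 1·1; 2·0 + 4·0 + 0·1; 1·0 + 0·0 + 2·1) = (1, 0, 2)
w2 = Kw1 = (7·1 + 2·0 + 1·2; 2·1 + 4·0 + 0·2; 1·1 + 0·0 + 2·2) = (9, 2, 5)
w3 = Kw2 = (72, 26, 19)
Kw3 = (575, 248, 110)
w3·Kw3 = 72·575 + 26·248 + 19·110 = 49938; w3·w3 = 72·72 + 26·26 + 19·19 = 6221
λ ≈ 49938/6221 = 8.0273

λ ≈ 8.0273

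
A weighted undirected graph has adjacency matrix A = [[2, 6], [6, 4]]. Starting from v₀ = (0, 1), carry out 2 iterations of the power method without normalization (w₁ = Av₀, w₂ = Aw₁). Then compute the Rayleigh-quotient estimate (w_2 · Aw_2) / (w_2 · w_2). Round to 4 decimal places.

λ ≈ 8.9680

w1 = Av₀ = (2·0 + 6·1; 6·0 + 4·1) = (6, 4)
w2 = Aw1 = (2·6 + 6·4; 6·6 + 4·4) = (36, 52)
Aw2 = (384, 424)
w2·Aw2 = 36·384 + 52·424 = 35872; w2·w2 = 36·36 + 52·52 = 4000
λ ≈ 35872/4000 = 8.9680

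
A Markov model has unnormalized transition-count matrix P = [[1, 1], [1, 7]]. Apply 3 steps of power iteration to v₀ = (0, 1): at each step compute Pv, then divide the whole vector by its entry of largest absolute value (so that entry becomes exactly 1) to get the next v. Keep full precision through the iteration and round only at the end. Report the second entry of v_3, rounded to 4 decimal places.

Pv0 = (1.00000, 7.00000); divide by 7.00000 → v1 = (0.14286, 1.00000)
Pv1 = (1.14286, 7.14286); divide by 7.14286 → v2 = (0.16000, 1.00000)
Pv2 = (1.16000, 7.16000); divide by 7.16000 → v3 = (0.16201, 1.00000)
Requested entry of v3: 358/358 = 1.0000

1.0000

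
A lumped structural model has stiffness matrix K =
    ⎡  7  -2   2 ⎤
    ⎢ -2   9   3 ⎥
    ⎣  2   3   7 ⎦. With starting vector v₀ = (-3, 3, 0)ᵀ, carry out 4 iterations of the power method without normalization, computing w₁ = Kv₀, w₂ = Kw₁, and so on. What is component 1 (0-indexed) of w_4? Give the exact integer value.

43218

w1 = Kv₀ = (7·(-3) + (-2)·3 + 2·0; (-2)·(-3) + 9·3 + 3·0; 2·(-3) + 3·3 + 7·0) = (-27, 33, 3)
w2 = Kw1 = (7·(-27) + (-2)·33 + 2·3; (-2)·(-27) + 9·33 + 3·3; 2·(-27) + 3·33 + 7·3) = (-249, 360, 66)
w3 = Kw2 = (-2331, 3936, 1044)
w4 = Kw3 = (-22101, 43218, 14454)
The requested component of w4 is 43218.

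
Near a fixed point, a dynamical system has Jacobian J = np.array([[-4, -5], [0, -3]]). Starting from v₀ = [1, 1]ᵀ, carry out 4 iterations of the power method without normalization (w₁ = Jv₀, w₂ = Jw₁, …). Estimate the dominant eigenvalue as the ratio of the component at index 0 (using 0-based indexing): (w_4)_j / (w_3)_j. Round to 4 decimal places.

w1 = Jv₀ = ((-4)·1 + (-5)·1; 0·1 + (-3)·1) = (-9, -3)
w2 = Jw1 = ((-4)·(-9) + (-5)·(-3); 0·(-9) + (-3)·(-3)) = (51, 9)
w3 = Jw2 = (-249, -27)
w4 = Jw3 = (1131, 81)
Ratio at component: 1131 / -249 = -4.5422

-4.5422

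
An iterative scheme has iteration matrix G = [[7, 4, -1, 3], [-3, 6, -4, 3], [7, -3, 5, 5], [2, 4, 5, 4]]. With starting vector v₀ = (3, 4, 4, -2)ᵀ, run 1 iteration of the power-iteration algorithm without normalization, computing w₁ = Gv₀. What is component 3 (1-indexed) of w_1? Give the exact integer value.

w1 = Gv₀ = (27, -7, 19, 34)
The requested component of w1 is 19.

19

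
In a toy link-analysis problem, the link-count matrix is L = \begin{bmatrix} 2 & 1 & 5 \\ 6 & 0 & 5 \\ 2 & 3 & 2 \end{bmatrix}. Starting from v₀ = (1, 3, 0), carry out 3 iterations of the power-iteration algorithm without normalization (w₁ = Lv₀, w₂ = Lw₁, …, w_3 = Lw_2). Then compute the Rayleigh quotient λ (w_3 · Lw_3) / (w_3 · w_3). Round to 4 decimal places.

8.1088

w1 = Lv₀ = (5, 6, 11)
w2 = Lw1 = (71, 85, 50)
w3 = Lw2 = (477, 676, 497)
Lw3 = (4115, 5347, 3976)
w3·Lw3 = 477·4115 + 676·5347 + 497·3976 = 7553499; w3·w3 = 477·477 + 676·676 + 497·497 = 931514
λ ≈ 7553499/931514 = 8.1088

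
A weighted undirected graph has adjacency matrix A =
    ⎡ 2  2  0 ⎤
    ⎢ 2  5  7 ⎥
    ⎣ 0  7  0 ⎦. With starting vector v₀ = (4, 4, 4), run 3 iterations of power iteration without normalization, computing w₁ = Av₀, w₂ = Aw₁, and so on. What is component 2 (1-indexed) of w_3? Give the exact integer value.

5572

w1 = Av₀ = (2·4 + 2·4 + 0·4; 2·4 + 5·4 + 7·4; 0·4 + 7·4 + 0·4) = (16, 56, 28)
w2 = Aw1 = (2·16 + 2·56 + 0·28; 2·16 + 5·56 + 7·28; 0·16 + 7·56 + 0·28) = (144, 508, 392)
w3 = Aw2 = (1304, 5572, 3556)
The requested component of w3 is 5572.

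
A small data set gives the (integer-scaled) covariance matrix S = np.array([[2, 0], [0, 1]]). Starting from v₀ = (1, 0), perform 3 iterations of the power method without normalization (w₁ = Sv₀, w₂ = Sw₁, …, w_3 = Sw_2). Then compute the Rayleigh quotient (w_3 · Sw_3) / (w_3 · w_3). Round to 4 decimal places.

λ ≈ 2.0000

w1 = Sv₀ = (2·1 + 0·0; 0·1 + 1·0) = (2, 0)
w2 = Sw1 = (2·2 + 0·0; 0·2 + 1·0) = (4, 0)
w3 = Sw2 = (8, 0)
Sw3 = (16, 0)
w3·Sw3 = 8·16 + 0·0 = 128; w3·w3 = 8·8 + 0·0 = 64
λ ≈ 128/64 = 2.0000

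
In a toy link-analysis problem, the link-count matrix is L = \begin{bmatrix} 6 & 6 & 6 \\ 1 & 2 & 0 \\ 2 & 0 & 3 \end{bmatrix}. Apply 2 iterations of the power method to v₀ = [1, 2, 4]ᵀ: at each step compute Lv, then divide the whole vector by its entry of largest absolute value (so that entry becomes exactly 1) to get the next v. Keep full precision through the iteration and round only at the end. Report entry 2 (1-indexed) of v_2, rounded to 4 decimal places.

0.1421

Lv0 = (42.00000, 5.00000, 14.00000); divide by 42.00000 → v1 = (1.00000, 0.11905, 0.33333)
Lv1 = (8.71429, 1.23810, 3.00000); divide by 8.71429 → v2 = (1.00000, 0.14208, 0.34426)
Requested entry of v2: 52/366 = 0.1421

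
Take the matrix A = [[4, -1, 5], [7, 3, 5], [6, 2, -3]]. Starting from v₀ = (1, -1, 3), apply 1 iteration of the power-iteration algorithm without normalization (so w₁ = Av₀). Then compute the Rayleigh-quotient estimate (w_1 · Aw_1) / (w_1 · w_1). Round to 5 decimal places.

3.97328

w1 = Av₀ = (20, 19, -5)
Aw1 = (36, 172, 173)
w1·Aw1 = 20·36 + 19·172 + (-5)·173 = 3123; w1·w1 = 20·20 + 19·19 + (-5)·(-5) = 786
λ ≈ 3123/786 = 3.97328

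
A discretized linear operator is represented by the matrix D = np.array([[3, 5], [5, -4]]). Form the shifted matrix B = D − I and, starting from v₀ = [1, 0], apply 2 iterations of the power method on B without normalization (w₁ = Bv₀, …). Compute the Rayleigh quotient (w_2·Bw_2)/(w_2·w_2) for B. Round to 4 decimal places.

B = D − I has rows (2, 5); (5, -5)
w1 = Bv₀ = (2·1 + 5·0; 5·1 + (-5)·0) = (2, 5)
w2 = Bw1 = (2·2 + 5·5; 5·2 + (-5)·5) = (29, -15)
Bw2 = (-17, 220)
w2·Bw2 = -3793; w2·w2 = 1066; μ ≈ -3793/1066 = -3.5582

μ ≈ -3.5582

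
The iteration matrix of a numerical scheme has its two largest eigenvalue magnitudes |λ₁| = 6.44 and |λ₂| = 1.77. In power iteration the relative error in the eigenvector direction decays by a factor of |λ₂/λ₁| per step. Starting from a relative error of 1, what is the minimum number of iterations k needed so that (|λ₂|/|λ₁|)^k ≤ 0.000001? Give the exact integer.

|λ₂/λ₁| = 1.77/6.44 = 0.27484
Need k ≥ ln(0.000001) / ln(0.27484) = -13.8155 / -1.2915 ≈ 10.697
Smallest integer k satisfying the bound: 11

11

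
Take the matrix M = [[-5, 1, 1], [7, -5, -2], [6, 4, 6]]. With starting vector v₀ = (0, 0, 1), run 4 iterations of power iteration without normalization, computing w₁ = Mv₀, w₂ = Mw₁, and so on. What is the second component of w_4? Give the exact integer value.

w1 = Mv₀ = (1, -2, 6)
w2 = Mw1 = (-1, 5, 34)
w3 = Mw2 = (44, -100, 218)
w4 = Mw3 = (-102, 372, 1172)
The requested component of w4 is 372.

372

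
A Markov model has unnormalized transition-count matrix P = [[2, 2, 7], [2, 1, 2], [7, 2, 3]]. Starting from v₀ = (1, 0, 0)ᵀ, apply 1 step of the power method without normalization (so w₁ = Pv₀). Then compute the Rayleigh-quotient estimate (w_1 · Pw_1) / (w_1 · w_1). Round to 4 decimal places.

λ ≈ 7.4912

w1 = Pv₀ = (2, 2, 7)
Pw1 = (57, 20, 39)
w1·Pw1 = 2·57 + 2·20 + 7·39 = 427; w1·w1 = 2·2 + 2·2 + 7·7 = 57
λ ≈ 427/57 = 7.4912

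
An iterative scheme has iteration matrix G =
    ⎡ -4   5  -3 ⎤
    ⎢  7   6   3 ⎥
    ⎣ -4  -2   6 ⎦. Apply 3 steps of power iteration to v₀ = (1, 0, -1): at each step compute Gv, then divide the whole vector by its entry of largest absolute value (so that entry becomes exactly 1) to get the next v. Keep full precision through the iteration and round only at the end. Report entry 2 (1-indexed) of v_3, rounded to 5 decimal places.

-0.18815

Gv0 = (-1.000000, 4.000000, -10.000000); divide by -10.000000 → v1 = (0.100000, -0.400000, 1.000000)
Gv1 = (-5.400000, 1.300000, 6.400000); divide by 6.400000 → v2 = (-0.843750, 0.203125, 1.000000)
Gv2 = (1.390625, -1.687500, 8.968750); divide by 8.968750 → v3 = (0.155052, -0.188153, 1.000000)
Requested entry of v3: 108/-574 = -0.18815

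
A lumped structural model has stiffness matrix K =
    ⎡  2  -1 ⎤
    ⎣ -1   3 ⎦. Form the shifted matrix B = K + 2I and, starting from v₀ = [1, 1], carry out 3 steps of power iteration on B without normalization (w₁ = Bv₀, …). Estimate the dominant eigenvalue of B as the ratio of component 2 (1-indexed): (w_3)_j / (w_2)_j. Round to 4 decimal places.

B = K + 2I has rows (4, -1); (-1, 5)
w1 = Bv₀ = (3, 4)
w2 = Bw1 = (8, 17)
w3 = Bw2 = (15, 77)
Ratio: 77/17 = 4.5294

μ ≈ 4.5294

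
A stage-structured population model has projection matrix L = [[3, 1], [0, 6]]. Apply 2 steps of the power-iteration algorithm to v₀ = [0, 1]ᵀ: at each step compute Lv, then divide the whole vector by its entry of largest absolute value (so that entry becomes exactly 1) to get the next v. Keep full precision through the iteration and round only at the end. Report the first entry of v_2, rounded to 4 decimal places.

0.2500

Lv0 = (1.00000, 6.00000); divide by 6.00000 → v1 = (0.16667, 1.00000)
Lv1 = (1.50000, 6.00000); divide by 6.00000 → v2 = (0.25000, 1.00000)
Requested entry of v2: 9/36 = 0.2500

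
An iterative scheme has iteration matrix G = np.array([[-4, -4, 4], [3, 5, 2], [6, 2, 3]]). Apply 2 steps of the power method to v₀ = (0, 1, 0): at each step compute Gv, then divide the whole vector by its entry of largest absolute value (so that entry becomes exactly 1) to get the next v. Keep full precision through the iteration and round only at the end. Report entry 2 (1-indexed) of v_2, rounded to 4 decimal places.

1.0000

Gv0 = (-4.00000, 5.00000, 2.00000); divide by 5.00000 → v1 = (-0.80000, 1.00000, 0.40000)
Gv1 = (0.80000, 3.40000, -1.60000); divide by 3.40000 → v2 = (0.23529, 1.00000, -0.47059)
Requested entry of v2: 17/17 = 1.0000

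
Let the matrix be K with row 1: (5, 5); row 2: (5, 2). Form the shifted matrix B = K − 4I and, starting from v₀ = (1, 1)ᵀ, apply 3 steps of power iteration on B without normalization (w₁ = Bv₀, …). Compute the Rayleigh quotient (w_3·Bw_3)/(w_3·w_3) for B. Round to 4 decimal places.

μ ≈ 4.0533

B = K − 4I has rows (1, 5); (5, -2)
w1 = Bv₀ = (1·1 + 5·1; 5·1 + (-2)·1) = (6, 3)
w2 = Bw1 = (1·6 + 5·3; 5·6 + (-2)·3) = (21, 24)
w3 = Bw2 = (141, 57)
Bw3 = (426, 591)
w3·Bw3 = 93753; w3·w3 = 23130; μ ≈ 93753/23130 = 4.0533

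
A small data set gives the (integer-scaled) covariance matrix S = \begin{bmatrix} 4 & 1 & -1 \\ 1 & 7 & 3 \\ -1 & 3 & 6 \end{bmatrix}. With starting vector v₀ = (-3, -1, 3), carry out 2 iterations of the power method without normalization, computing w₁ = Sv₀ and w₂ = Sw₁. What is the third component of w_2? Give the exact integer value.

121

w1 = Sv₀ = (4·(-3) + 1·(-1) + (-1)·3; 1·(-3) + 7·(-1) + 3·3; (-1)·(-3) + 3·(-1) + 6·3) = (-16, -1, 18)
w2 = Sw1 = (4·(-16) + 1·(-1) + (-1)·18; 1·(-16) + 7·(-1) + 3·18; (-1)·(-16) + 3·(-1) + 6·18) = (-83, 31, 121)
The requested component of w2 is 121.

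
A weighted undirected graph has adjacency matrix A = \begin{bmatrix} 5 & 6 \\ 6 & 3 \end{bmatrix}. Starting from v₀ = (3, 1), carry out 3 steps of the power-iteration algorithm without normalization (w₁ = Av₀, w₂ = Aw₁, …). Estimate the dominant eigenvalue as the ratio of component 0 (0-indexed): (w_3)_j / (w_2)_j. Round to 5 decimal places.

9.90909

w1 = Av₀ = (5·3 + 6·1; 6·3 + 3·1) = (21, 21)
w2 = Aw1 = (5·21 + 6·21; 6·21 + 3·21) = (231, 189)
w3 = Aw2 = (2289, 1953)
Ratio at component: 2289 / 231 = 9.90909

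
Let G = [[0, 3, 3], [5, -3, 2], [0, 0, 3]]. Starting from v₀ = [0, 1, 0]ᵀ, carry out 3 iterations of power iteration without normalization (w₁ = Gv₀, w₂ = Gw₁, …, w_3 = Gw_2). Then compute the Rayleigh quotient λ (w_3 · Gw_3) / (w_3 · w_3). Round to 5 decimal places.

w1 = Gv₀ = (0·0 + 3·1 + 3·0; 5·0 + (-3)·1 + 2·0; 0·0 + 0·1 + 3·0) = (3, -3, 0)
w2 = Gw1 = (0·3 + 3·(-3) + 3·0; 5·3 + (-3)·(-3) + 2·0; 0·3 + 0·(-3) + 3·0) = (-9, 24, 0)
w3 = Gw2 = (72, -117, 0)
Gw3 = (-351, 711, 0)
w3·Gw3 = 72·(-351) + (-117)·711 + 0·0 = -108459; w3·w3 = 72·72 + (-117)·(-117) + 0·0 = 18873
λ ≈ -108459/18873 = -5.74678

-5.74678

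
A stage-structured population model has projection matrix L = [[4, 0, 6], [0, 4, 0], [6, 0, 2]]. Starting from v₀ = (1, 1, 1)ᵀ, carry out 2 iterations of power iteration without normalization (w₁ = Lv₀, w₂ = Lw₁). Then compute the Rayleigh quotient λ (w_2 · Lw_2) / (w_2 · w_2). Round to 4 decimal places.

w1 = Lv₀ = (4·1 + 0·1 + 6·1; 0·1 + 4·1 + 0·1; 6·1 + 0·1 + 2·1) = (10, 4, 8)
w2 = Lw1 = (4·10 + 0·4 + 6·8; 0·10 + 4·4 + 0·8; 6·10 + 0·4 + 2·8) = (88, 16, 76)
Lw2 = (808, 64, 680)
w2·Lw2 = 88·808 + 16·64 + 76·680 = 123808; w2·w2 = 88·88 + 16·16 + 76·76 = 13776
λ ≈ 123808/13776 = 8.9872

λ ≈ 8.9872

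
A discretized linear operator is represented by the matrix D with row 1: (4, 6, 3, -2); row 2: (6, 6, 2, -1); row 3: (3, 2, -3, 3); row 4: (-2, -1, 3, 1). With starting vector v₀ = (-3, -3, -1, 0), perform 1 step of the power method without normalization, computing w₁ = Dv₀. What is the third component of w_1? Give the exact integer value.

w1 = Dv₀ = (-33, -38, -12, 6)
The requested component of w1 is -12.

-12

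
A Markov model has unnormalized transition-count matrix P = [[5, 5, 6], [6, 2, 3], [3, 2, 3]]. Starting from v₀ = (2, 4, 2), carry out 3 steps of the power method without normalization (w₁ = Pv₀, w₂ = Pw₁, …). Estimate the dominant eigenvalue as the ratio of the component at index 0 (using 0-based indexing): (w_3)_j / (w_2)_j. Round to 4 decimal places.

12.0609

w1 = Pv₀ = (42, 26, 20)
w2 = Pw1 = (460, 364, 238)
w3 = Pw2 = (5548, 4202, 2822)
Ratio at component: 5548 / 460 = 12.0609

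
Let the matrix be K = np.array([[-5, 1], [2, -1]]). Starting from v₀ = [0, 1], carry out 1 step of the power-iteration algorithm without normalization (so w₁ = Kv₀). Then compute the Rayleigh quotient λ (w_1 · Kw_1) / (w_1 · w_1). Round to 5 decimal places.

λ ≈ -4.50000

w1 = Kv₀ = ((-5)·0 + 1·1; 2·0 + (-1)·1) = (1, -1)
Kw1 = (-6, 3)
w1·Kw1 = 1·(-6) + (-1)·3 = -9; w1·w1 = 1·1 + (-1)·(-1) = 2
λ ≈ -9/2 = -4.50000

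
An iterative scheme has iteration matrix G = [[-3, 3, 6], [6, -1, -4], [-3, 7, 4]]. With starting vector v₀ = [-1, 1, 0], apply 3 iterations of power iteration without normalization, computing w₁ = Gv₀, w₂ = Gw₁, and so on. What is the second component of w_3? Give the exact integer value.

231

w1 = Gv₀ = ((-3)·(-1) + 3·1 + 6·0; 6·(-1) + (-1)·1 + (-4)·0; (-3)·(-1) + 7·1 + 4·0) = (6, -7, 10)
w2 = Gw1 = ((-3)·6 + 3·(-7) + 6·10; 6·6 + (-1)·(-7) + (-4)·10; (-3)·6 + 7·(-7) + 4·10) = (21, 3, -27)
w3 = Gw2 = (-216, 231, -150)
The requested component of w3 is 231.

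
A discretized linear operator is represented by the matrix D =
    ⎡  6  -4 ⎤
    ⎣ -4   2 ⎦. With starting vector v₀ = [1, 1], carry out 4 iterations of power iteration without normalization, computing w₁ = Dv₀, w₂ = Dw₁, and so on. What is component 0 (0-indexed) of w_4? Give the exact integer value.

w1 = Dv₀ = (6·1 + (-4)·1; (-4)·1 + 2·1) = (2, -2)
w2 = Dw1 = (6·2 + (-4)·(-2); (-4)·2 + 2·(-2)) = (20, -12)
w3 = Dw2 = (168, -104)
w4 = Dw3 = (1424, -880)
The requested component of w4 is 1424.

1424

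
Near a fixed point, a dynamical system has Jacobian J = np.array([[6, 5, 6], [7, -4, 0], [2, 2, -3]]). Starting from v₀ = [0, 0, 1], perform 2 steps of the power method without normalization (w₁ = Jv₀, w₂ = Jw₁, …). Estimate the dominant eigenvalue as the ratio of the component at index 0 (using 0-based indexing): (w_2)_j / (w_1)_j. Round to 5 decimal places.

λ ≈ 3.00000

w1 = Jv₀ = (6·0 + 5·0 + 6·1; 7·0 + (-4)·0 + 0·1; 2·0 + 2·0 + (-3)·1) = (6, 0, -3)
w2 = Jw1 = (6·6 + 5·0 + 6·(-3); 7·6 + (-4)·0 + 0·(-3); 2·6 + 2·0 + (-3)·(-3)) = (18, 42, 21)
Ratio at component: 18 / 6 = 3.00000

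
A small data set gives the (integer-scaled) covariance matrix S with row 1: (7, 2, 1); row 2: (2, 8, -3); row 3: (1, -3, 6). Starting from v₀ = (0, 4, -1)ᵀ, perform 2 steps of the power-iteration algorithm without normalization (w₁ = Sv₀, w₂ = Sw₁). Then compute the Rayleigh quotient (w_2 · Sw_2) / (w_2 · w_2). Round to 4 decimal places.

w1 = Sv₀ = (7·0 + 2·4 + 1·(-1); 2·0 + 8·4 + (-3)·(-1); 1·0 + (-3)·4 + 6·(-1)) = (7, 35, -18)
w2 = Sw1 = (7·7 + 2·35 + 1·(-18); 2·7 + 8·35 + (-3)·(-18); 1·7 + (-3)·35 + 6·(-18)) = (101, 348, -206)
Sw2 = (1197, 3604, -2179)
w2·Sw2 = 101·1197 + 348·3604 + (-206)·(-2179) = 1823963; w2·w2 = 101·101 + 348·348 + (-206)·(-206) = 173741
λ ≈ 1823963/173741 = 10.4982

λ ≈ 10.4982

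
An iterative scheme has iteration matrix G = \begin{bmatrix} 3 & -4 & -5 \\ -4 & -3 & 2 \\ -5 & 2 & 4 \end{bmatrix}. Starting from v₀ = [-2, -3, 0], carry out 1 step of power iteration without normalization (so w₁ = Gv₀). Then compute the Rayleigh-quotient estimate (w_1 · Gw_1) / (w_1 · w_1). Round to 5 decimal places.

w1 = Gv₀ = (3·(-2) + (-4)·(-3) + (-5)·0; (-4)·(-2) + (-3)·(-3) + 2·0; (-5)·(-2) + 2·(-3) + 4·0) = (6, 17, 4)
Gw1 = (-70, -67, 20)
w1·Gw1 = 6·(-70) + 17·(-67) + 4·20 = -1479; w1·w1 = 6·6 + 17·17 + 4·4 = 341
λ ≈ -1479/341 = -4.33724

λ ≈ -4.33724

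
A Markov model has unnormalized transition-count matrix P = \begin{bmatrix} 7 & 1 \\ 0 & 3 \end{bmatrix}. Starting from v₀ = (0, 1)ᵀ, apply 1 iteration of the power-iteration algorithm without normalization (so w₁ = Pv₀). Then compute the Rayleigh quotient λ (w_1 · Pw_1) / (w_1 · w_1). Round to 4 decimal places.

λ ≈ 3.7000

w1 = Pv₀ = (7·0 + 1·1; 0·0 + 3·1) = (1, 3)
Pw1 = (10, 9)
w1·Pw1 = 1·10 + 3·9 = 37; w1·w1 = 1·1 + 3·3 = 10
λ ≈ 37/10 = 3.7000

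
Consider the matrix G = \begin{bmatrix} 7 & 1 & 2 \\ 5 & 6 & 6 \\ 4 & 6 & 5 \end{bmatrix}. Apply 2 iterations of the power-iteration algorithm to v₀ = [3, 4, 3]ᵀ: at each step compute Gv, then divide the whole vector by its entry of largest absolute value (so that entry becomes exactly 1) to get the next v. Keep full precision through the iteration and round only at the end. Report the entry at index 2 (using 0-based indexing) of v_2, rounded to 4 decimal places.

0.8979

Gv0 = (31.00000, 57.00000, 51.00000); divide by 57.00000 → v1 = (0.54386, 1.00000, 0.89474)
Gv1 = (6.59649, 14.08772, 12.64912); divide by 14.08772 → v2 = (0.46824, 1.00000, 0.89788)
Requested entry of v2: 721/803 = 0.8979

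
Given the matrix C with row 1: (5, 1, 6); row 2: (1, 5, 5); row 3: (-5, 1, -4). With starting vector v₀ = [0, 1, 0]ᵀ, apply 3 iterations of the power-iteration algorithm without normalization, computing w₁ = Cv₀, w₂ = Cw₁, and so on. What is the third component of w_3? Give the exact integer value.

-33

w1 = Cv₀ = (1, 5, 1)
w2 = Cw1 = (16, 31, -4)
w3 = Cw2 = (87, 151, -33)
The requested component of w3 is -33.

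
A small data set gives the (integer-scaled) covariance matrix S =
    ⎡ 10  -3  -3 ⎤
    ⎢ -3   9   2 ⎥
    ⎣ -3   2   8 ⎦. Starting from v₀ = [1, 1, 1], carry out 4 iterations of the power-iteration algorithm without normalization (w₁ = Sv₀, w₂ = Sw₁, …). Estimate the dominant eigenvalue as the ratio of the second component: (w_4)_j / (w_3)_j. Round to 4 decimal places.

λ ≈ 12.2984

w1 = Sv₀ = (10·1 + (-3)·1 + (-3)·1; (-3)·1 + 9·1 + 2·1; (-3)·1 + 2·1 + 8·1) = (4, 8, 7)
w2 = Sw1 = (10·4 + (-3)·8 + (-3)·7; (-3)·4 + 9·8 + 2·7; (-3)·4 + 2·8 + 8·7) = (-5, 74, 60)
w3 = Sw2 = (-452, 801, 643)
w4 = Sw3 = (-8852, 9851, 8102)
Ratio at component: 9851 / 801 = 12.2984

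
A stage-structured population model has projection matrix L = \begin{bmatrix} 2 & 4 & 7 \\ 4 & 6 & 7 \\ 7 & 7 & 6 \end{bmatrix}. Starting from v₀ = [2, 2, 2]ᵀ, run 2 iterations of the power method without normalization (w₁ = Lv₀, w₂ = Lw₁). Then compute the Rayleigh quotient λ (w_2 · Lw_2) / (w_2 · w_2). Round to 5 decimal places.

w1 = Lv₀ = (2·2 + 4·2 + 7·2; 4·2 + 6·2 + 7·2; 7·2 + 7·2 + 6·2) = (26, 34, 40)
w2 = Lw1 = (2·26 + 4·34 + 7·40; 4·26 + 6·34 + 7·40; 7·26 + 7·34 + 6·40) = (468, 588, 660)
Lw2 = (7908, 10020, 11352)
w2·Lw2 = 468·7908 + 588·10020 + 660·11352 = 17085024; w2·w2 = 468·468 + 588·588 + 660·660 = 1000368
λ ≈ 17085024/1000368 = 17.07874

λ ≈ 17.07874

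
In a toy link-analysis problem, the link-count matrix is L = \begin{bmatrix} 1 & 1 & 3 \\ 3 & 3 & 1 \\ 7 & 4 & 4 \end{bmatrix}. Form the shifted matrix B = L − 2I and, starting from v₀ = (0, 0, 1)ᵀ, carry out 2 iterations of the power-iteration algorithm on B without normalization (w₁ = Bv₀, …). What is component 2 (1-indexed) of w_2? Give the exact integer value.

12

B = L − 2I has rows (-1, 1, 3); (3, 1, 1); (7, 4, 2)
w1 = Bv₀ = (3, 1, 2)
w2 = Bw1 = (4, 12, 29)
Requested component of w2: 12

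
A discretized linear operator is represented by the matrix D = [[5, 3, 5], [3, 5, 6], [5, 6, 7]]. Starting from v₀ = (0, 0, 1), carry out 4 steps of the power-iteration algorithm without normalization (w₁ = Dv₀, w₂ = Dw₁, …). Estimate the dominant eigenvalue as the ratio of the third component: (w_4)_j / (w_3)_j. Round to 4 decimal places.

15.3109

w1 = Dv₀ = (5, 6, 7)
w2 = Dw1 = (78, 87, 110)
w3 = Dw2 = (1201, 1329, 1682)
w4 = Dw3 = (18402, 20340, 25753)
Ratio at component: 25753 / 1682 = 15.3109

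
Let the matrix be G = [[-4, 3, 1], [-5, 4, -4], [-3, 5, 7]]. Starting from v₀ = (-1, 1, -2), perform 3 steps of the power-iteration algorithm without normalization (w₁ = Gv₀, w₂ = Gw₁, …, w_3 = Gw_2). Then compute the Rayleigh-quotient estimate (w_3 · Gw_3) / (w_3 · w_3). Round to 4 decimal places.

w1 = Gv₀ = ((-4)·(-1) + 3·1 + 1·(-2); (-5)·(-1) + 4·1 + (-4)·(-2); (-3)·(-1) + 5·1 + 7·(-2)) = (5, 17, -6)
w2 = Gw1 = ((-4)·5 + 3·17 + 1·(-6); (-5)·5 + 4·17 + (-4)·(-6); (-3)·5 + 5·17 + 7·(-6)) = (25, 67, 28)
w3 = Gw2 = (129, 31, 456)
Gw3 = (33, -2345, 2960)
w3·Gw3 = 129·33 + 31·(-2345) + 456·2960 = 1281322; w3·w3 = 129·129 + 31·31 + 456·456 = 225538
λ ≈ 1281322/225538 = 5.6812

5.6812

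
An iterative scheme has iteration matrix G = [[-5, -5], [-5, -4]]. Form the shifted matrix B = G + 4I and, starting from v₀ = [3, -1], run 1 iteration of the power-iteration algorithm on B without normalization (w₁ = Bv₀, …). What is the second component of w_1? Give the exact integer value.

-15

B = G + 4I has rows (-1, -5); (-5, 0)
w1 = Bv₀ = (2, -15)
Requested component of w1: -15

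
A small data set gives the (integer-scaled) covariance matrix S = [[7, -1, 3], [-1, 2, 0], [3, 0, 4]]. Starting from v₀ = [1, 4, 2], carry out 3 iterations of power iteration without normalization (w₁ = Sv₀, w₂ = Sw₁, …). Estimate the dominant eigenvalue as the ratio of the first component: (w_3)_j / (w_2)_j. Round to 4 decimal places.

w1 = Sv₀ = (9, 7, 11)
w2 = Sw1 = (89, 5, 71)
w3 = Sw2 = (831, -79, 551)
Ratio at component: 831 / 89 = 9.3371

λ ≈ 9.3371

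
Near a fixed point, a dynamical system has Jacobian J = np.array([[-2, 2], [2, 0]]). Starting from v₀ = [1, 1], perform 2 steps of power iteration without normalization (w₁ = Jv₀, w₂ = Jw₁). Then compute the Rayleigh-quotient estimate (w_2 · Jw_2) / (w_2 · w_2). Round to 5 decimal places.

λ ≈ -2.00000

w1 = Jv₀ = (0, 2)
w2 = Jw1 = (4, 0)
Jw2 = (-8, 8)
w2·Jw2 = 4·(-8) + 0·8 = -32; w2·w2 = 4·4 + 0·0 = 16
λ ≈ -32/16 = -2.00000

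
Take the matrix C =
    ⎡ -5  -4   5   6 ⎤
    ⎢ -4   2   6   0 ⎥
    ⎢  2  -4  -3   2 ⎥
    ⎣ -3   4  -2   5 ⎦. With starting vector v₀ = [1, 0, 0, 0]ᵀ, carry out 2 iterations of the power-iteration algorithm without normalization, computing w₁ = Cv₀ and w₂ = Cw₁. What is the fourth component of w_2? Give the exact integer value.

w1 = Cv₀ = ((-5)·1 + (-4)·0 + 5·0 + 6·0; (-4)·1 + 2·0 + 6·0 + 0·0; 2·1 + (-4)·0 + (-3)·0 + 2·0; (-3)·1 + 4·0 + (-2)·0 + 5·0) = (-5, -4, 2, -3)
w2 = Cw1 = ((-5)·(-5) + (-4)·(-4) + 5·2 + 6·(-3); (-4)·(-5) + 2·(-4) + 6·2 + 0·(-3); 2·(-5) + (-4)·(-4) + (-3)·2 + 2·(-3); (-3)·(-5) + 4·(-4) + (-2)·2 + 5·(-3)) = (33, 24, -6, -20)
The requested component of w2 is -20.

-20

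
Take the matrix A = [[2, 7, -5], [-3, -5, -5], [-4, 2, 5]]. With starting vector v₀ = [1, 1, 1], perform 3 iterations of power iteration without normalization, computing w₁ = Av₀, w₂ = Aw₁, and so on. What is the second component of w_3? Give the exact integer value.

239

w1 = Av₀ = (2·1 + 7·1 + (-5)·1; (-3)·1 + (-5)·1 + (-5)·1; (-4)·1 + 2·1 + 5·1) = (4, -13, 3)
w2 = Aw1 = (2·4 + 7·(-13) + (-5)·3; (-3)·4 + (-5)·(-13) + (-5)·3; (-4)·4 + 2·(-13) + 5·3) = (-98, 38, -27)
w3 = Aw2 = (205, 239, 333)
The requested component of w3 is 239.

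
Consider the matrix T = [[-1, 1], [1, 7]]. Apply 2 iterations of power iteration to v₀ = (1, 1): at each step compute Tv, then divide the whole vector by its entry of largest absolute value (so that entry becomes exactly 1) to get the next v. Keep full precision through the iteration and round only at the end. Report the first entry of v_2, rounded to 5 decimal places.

0.14286

Tv0 = (0.000000, 8.000000); divide by 8.000000 → v1 = (0.000000, 1.000000)
Tv1 = (1.000000, 7.000000); divide by 7.000000 → v2 = (0.142857, 1.000000)
Requested entry of v2: 8/56 = 0.14286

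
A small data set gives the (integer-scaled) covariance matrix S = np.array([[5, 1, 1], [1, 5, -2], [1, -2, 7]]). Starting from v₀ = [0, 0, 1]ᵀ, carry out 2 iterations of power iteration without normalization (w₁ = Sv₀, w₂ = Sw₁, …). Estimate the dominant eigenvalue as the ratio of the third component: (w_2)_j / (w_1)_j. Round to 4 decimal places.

λ ≈ 7.7143

w1 = Sv₀ = (5·0 + 1·0 + 1·1; 1·0 + 5·0 + (-2)·1; 1·0 + (-2)·0 + 7·1) = (1, -2, 7)
w2 = Sw1 = (5·1 + 1·(-2) + 1·7; 1·1 + 5·(-2) + (-2)·7; 1·1 + (-2)·(-2) + 7·7) = (10, -23, 54)
Ratio at component: 54 / 7 = 7.7143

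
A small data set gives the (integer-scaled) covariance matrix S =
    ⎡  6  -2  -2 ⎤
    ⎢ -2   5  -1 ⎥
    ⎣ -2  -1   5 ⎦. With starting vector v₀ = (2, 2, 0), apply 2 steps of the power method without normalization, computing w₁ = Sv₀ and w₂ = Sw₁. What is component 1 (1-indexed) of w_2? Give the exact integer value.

48

w1 = Sv₀ = (8, 6, -6)
w2 = Sw1 = (48, 20, -52)
The requested component of w2 is 48.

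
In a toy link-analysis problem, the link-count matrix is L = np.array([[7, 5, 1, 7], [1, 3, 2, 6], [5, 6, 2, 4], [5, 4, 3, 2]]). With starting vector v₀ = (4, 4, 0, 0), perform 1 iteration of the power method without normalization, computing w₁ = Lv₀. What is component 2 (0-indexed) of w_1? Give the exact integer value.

w1 = Lv₀ = (7·4 + 5·4 + 1·0 + 7·0; 1·4 + 3·4 + 2·0 + 6·0; 5·4 + 6·4 + 2·0 + 4·0; 5·4 + 4·4 + 3·0 + 2·0) = (48, 16, 44, 36)
The requested component of w1 is 44.

44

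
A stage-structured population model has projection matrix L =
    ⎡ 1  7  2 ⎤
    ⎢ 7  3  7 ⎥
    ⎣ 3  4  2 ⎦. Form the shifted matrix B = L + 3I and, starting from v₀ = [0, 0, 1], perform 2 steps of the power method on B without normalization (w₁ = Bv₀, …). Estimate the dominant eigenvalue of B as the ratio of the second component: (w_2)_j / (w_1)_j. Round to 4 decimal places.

B = L + 3I has rows (4, 7, 2); (7, 6, 7); (3, 4, 5)
w1 = Bv₀ = (4·0 + 7·0 + 2·1; 7·0 + 6·0 + 7·1; 3·0 + 4·0 + 5·1) = (2, 7, 5)
w2 = Bw1 = (4·2 + 7·7 + 2·5; 7·2 + 6·7 + 7·5; 3·2 + 4·7 + 5·5) = (67, 91, 59)
Ratio: 91/7 = 13.0000

13.0000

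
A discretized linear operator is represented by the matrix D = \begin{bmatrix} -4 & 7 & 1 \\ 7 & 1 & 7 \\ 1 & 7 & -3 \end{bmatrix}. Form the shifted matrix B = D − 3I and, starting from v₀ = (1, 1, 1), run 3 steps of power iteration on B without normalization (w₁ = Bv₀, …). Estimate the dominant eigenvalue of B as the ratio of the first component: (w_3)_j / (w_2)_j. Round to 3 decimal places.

μ ≈ -6.342

B = D − 3I has rows (-7, 7, 1); (7, -2, 7); (1, 7, -6)
w1 = Bv₀ = ((-7)·1 + 7·1 + 1·1; 7·1 + (-2)·1 + 7·1; 1·1 + 7·1 + (-6)·1) = (1, 12, 2)
w2 = Bw1 = ((-7)·1 + 7·12 + 1·2; 7·1 + (-2)·12 + 7·2; 1·1 + 7·12 + (-6)·2) = (79, -3, 73)
w3 = Bw2 = (-501, 1070, -380)
Ratio: -501/79 = -6.342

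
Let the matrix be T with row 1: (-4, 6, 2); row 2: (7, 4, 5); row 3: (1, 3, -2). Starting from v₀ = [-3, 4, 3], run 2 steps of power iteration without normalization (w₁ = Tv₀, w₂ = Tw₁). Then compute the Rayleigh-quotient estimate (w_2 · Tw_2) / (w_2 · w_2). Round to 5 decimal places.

λ ≈ 1.01184

w1 = Tv₀ = (42, 10, 3)
w2 = Tw1 = (-102, 349, 66)
Tw2 = (2634, 1012, 813)
w2·Tw2 = (-102)·2634 + 349·1012 + 66·813 = 138178; w2·w2 = (-102)·(-102) + 349·349 + 66·66 = 136561
λ ≈ 138178/136561 = 1.01184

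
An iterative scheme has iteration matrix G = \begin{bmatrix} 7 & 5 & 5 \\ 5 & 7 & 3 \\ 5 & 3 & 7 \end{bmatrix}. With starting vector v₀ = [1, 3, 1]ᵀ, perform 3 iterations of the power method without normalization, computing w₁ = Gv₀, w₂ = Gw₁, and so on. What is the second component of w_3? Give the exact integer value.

w1 = Gv₀ = (7·1 + 5·3 + 5·1; 5·1 + 7·3 + 3·1; 5·1 + 3·3 + 7·1) = (27, 29, 21)
w2 = Gw1 = (7·27 + 5·29 + 5·21; 5·27 + 7·29 + 3·21; 5·27 + 3·29 + 7·21) = (439, 401, 369)
w3 = Gw2 = (6923, 6109, 5981)
The requested component of w3 is 6109.

6109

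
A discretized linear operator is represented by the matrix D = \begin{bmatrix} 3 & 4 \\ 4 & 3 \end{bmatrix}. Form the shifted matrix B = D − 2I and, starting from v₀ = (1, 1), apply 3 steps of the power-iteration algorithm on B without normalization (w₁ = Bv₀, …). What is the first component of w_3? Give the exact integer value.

125

B = D − 2I has rows (1, 4); (4, 1)
w1 = Bv₀ = (5, 5)
w2 = Bw1 = (25, 25)
w3 = Bw2 = (125, 125)
Requested component of w3: 125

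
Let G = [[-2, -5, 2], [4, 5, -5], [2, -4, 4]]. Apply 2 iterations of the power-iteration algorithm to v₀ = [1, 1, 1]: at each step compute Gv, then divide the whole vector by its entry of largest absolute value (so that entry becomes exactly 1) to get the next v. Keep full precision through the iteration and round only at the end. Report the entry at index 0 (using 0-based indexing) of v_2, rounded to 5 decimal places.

0.33333

Gv0 = (-5.000000, 4.000000, 2.000000); divide by -5.000000 → v1 = (1.000000, -0.800000, -0.400000)
Gv1 = (1.200000, 2.000000, 3.600000); divide by 3.600000 → v2 = (0.333333, 0.555556, 1.000000)
Requested entry of v2: -6/-18 = 0.33333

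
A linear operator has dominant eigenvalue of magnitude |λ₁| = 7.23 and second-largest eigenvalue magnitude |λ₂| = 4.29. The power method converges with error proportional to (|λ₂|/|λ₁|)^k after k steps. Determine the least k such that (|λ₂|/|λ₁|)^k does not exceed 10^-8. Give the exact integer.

|λ₂/λ₁| = 4.29/7.23 = 0.59336
Need k ≥ ln(10^-8) / ln(0.59336) = -18.4207 / -0.5220 ≈ 35.292
Smallest integer k satisfying the bound: 36

36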